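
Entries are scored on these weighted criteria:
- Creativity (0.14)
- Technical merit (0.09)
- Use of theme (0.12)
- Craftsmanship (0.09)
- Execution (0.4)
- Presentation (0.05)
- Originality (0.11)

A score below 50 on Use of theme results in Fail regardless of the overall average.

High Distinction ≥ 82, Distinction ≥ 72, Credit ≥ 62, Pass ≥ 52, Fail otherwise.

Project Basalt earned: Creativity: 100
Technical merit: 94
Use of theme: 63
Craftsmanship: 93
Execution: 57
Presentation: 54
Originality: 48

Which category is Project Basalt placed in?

Credit

Use of theme score 63 ≥ 50: minimum met.
Weighted total:
  Creativity 100 × 0.14 = 14
  Technical merit 94 × 0.09 = 8.46
  Use of theme 63 × 0.12 = 7.56
  Craftsmanship 93 × 0.09 = 8.37
  Execution 57 × 0.4 = 22.8
  Presentation 54 × 0.05 = 2.7
  Originality 48 × 0.11 = 5.28
Sum = 69.17
69.17 is ≥ 62 and < 72 → Credit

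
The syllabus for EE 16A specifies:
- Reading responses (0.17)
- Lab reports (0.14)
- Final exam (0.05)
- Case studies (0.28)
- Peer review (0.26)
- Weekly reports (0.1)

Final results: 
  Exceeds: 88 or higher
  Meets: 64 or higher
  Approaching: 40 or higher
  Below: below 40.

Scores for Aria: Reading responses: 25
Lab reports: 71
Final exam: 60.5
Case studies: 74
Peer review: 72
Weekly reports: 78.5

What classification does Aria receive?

Meets

Weighted total:
  Reading responses 25 × 0.17 = 4.25
  Lab reports 71 × 0.14 = 9.94
  Final exam 60.5 × 0.05 = 3.025
  Case studies 74 × 0.28 = 20.72
  Peer review 72 × 0.26 = 18.72
  Weekly reports 78.5 × 0.1 = 7.85
Sum = 64.505
64.505 is ≥ 64 and < 88 → Meets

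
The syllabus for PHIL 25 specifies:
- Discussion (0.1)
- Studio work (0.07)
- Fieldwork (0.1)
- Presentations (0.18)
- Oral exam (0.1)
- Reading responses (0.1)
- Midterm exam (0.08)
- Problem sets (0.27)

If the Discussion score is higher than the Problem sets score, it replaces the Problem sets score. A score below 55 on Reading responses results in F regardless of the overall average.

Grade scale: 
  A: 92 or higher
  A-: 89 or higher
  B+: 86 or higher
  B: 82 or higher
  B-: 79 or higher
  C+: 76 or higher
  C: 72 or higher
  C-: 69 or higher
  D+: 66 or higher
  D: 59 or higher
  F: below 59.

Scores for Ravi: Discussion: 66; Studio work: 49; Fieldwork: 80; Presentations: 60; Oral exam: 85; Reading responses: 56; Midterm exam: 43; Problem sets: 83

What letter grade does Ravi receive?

D+

Discussion (66) ≤ Problem sets (83), so Problem sets stays at 83.
Reading responses score 56 ≥ 55: minimum met.
Weighted total:
  Discussion 66 × 0.1 = 6.6
  Studio work 49 × 0.07 = 3.43
  Fieldwork 80 × 0.1 = 8
  Presentations 60 × 0.18 = 10.8
  Oral exam 85 × 0.1 = 8.5
  Reading responses 56 × 0.1 = 5.6
  Midterm exam 43 × 0.08 = 3.44
  Problem sets 83 × 0.27 = 22.41
Sum = 68.78
68.78 is ≥ 66 and < 69 → D+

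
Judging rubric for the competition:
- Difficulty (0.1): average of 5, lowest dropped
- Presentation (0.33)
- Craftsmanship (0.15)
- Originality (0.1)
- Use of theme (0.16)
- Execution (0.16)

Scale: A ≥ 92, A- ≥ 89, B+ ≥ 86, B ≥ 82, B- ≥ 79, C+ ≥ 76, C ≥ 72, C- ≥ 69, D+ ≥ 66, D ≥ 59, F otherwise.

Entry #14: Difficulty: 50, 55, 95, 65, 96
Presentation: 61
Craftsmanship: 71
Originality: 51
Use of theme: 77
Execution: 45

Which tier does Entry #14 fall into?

Difficulty: drop 50 → average of remaining 4 = 311/4 = 77.75
Weighted total:
  Difficulty 77.75 × 0.1 = 7.775
  Presentation 61 × 0.33 = 20.13
  Craftsmanship 71 × 0.15 = 10.65
  Originality 51 × 0.1 = 5.1
  Use of theme 77 × 0.16 = 12.32
  Execution 45 × 0.16 = 7.2
Sum = 63.175
63.175 is ≥ 59 and < 66 → D

D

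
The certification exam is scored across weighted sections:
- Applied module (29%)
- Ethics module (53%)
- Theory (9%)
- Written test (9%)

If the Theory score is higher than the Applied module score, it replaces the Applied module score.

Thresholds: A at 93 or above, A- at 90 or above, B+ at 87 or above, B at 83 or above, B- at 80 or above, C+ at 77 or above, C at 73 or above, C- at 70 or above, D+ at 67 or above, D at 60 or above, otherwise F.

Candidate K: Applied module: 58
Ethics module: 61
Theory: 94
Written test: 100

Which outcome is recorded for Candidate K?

C+

Theory (94) > Applied module (58), so Applied module counts as 94.
Weighted total:
  Applied module 94 × 0.29 = 27.26
  Ethics module 61 × 0.53 = 32.33
  Theory 94 × 0.09 = 8.46
  Written test 100 × 0.09 = 9
Sum = 77.05
77.05 is ≥ 77 and < 80 → C+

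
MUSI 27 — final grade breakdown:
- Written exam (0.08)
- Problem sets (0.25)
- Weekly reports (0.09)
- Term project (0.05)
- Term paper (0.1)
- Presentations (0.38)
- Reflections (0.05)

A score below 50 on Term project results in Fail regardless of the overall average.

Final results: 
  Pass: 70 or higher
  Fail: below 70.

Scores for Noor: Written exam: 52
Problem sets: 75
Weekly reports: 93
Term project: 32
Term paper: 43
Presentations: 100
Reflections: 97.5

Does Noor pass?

Fail

Term project score 32 < 50: minimum not met.
Weighted total:
  Written exam 52 × 0.08 = 4.16
  Problem sets 75 × 0.25 = 18.75
  Weekly reports 93 × 0.09 = 8.37
  Term project 32 × 0.05 = 1.6
  Term paper 43 × 0.1 = 4.3
  Presentations 100 × 0.38 = 38
  Reflections 97.5 × 0.05 = 4.875
Sum = 80.055
Because the Term project minimum was not met, the result is Fail.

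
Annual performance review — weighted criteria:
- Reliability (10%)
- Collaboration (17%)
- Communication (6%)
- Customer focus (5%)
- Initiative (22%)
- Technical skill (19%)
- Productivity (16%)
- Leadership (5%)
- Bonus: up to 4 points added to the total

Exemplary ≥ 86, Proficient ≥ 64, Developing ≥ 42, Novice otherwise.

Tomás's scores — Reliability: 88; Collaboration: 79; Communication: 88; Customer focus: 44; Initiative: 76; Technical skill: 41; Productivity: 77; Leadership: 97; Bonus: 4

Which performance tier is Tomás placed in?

Weighted total:
  Reliability 88 × 0.1 = 8.8
  Collaboration 79 × 0.17 = 13.43
  Communication 88 × 0.06 = 5.28
  Customer focus 44 × 0.05 = 2.2
  Initiative 76 × 0.22 = 16.72
  Technical skill 41 × 0.19 = 7.79
  Productivity 77 × 0.16 = 12.32
  Leadership 97 × 0.05 = 4.85
Sum = 71.39
Bonus: 71.39 + 4 = 75.39
75.39 is ≥ 64 and < 86 → Proficient

Proficient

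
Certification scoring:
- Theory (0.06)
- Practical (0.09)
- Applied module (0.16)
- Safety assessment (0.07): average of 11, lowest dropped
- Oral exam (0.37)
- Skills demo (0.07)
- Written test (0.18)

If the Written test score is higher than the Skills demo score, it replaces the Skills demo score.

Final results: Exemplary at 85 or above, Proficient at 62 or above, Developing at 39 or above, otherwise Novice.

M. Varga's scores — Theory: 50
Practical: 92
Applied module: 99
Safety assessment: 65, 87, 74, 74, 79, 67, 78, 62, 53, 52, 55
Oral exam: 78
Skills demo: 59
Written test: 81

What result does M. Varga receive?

Proficient

Safety assessment: drop 52 → average of remaining 10 = 694/10 = 69.4
Written test (81) > Skills demo (59), so Skills demo counts as 81.
Weighted total:
  Theory 50 × 0.06 = 3
  Practical 92 × 0.09 = 8.28
  Applied module 99 × 0.16 = 15.84
  Safety assessment 69.4 × 0.07 = 4.858
  Oral exam 78 × 0.37 = 28.86
  Skills demo 81 × 0.07 = 5.67
  Written test 81 × 0.18 = 14.58
Sum = 81.088
81.088 is ≥ 62 and < 85 → Proficient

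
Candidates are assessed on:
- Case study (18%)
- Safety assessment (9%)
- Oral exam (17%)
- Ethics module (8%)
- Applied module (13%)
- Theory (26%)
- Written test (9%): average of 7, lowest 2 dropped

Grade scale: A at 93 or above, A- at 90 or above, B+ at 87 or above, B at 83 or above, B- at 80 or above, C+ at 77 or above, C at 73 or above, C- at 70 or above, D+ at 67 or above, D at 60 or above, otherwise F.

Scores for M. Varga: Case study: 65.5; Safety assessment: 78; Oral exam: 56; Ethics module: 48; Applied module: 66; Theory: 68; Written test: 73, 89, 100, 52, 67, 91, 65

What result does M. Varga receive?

Written test: drop 52, 65 → average of remaining 5 = 420/5 = 84
Weighted total:
  Case study 65.5 × 0.18 = 11.79
  Safety assessment 78 × 0.09 = 7.02
  Oral exam 56 × 0.17 = 9.52
  Ethics module 48 × 0.08 = 3.84
  Applied module 66 × 0.13 = 8.58
  Theory 68 × 0.26 = 17.68
  Written test 84 × 0.09 = 7.56
Sum = 65.99
65.99 is ≥ 60 and < 67 → D

D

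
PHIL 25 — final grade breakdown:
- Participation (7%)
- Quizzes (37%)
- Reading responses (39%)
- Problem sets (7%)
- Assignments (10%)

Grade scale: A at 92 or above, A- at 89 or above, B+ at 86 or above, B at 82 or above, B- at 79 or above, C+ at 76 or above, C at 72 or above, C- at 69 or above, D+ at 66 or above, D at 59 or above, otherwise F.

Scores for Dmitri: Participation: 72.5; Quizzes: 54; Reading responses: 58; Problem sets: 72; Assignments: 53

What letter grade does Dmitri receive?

Weighted total:
  Participation 72.5 × 0.07 = 5.075
  Quizzes 54 × 0.37 = 19.98
  Reading responses 58 × 0.39 = 22.62
  Problem sets 72 × 0.07 = 5.04
  Assignments 53 × 0.1 = 5.3
Sum = 58.015
58.015 < 59 → F

F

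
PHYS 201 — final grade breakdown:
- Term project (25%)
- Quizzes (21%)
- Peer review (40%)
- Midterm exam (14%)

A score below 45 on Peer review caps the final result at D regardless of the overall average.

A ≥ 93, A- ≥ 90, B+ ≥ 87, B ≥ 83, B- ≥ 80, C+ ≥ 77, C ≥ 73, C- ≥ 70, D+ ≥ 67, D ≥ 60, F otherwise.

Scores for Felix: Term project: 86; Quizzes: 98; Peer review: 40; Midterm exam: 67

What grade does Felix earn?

Peer review score 40 < 45: minimum not met.
Weighted total:
  Term project 86 × 0.25 = 21.5
  Quizzes 98 × 0.21 = 20.58
  Peer review 40 × 0.4 = 16
  Midterm exam 67 × 0.14 = 9.38
Sum = 67.46
67.46 would be D+; cap at D applies → D.

D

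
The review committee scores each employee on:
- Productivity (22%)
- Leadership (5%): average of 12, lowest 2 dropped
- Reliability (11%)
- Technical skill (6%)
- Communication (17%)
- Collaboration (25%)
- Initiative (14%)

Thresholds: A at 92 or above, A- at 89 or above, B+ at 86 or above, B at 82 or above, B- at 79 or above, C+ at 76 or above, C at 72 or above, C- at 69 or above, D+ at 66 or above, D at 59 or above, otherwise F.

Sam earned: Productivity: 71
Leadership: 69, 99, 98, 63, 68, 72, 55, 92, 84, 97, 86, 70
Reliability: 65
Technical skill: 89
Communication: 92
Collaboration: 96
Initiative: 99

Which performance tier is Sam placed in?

B

Leadership: drop 55, 63 → average of remaining 10 = 835/10 = 83.5
Weighted total:
  Productivity 71 × 0.22 = 15.62
  Leadership 83.5 × 0.05 = 4.175
  Reliability 65 × 0.11 = 7.15
  Technical skill 89 × 0.06 = 5.34
  Communication 92 × 0.17 = 15.64
  Collaboration 96 × 0.25 = 24
  Initiative 99 × 0.14 = 13.86
Sum = 85.785
85.785 is ≥ 82 and < 86 → B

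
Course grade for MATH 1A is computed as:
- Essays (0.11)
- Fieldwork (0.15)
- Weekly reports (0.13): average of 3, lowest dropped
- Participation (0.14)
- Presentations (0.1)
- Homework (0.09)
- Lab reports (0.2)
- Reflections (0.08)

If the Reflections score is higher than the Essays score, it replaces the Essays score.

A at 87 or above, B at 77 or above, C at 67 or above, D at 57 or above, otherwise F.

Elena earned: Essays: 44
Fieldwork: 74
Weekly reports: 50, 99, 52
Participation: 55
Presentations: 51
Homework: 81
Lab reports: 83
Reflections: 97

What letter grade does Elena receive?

C

Weekly reports: drop 50 → average of remaining 2 = 151/2 = 75.5
Reflections (97) > Essays (44), so Essays counts as 97.
Weighted total:
  Essays 97 × 0.11 = 10.67
  Fieldwork 74 × 0.15 = 11.1
  Weekly reports 75.5 × 0.13 = 9.815
  Participation 55 × 0.14 = 7.7
  Presentations 51 × 0.1 = 5.1
  Homework 81 × 0.09 = 7.29
  Lab reports 83 × 0.2 = 16.6
  Reflections 97 × 0.08 = 7.76
Sum = 76.035
76.035 is ≥ 67 and < 77 → C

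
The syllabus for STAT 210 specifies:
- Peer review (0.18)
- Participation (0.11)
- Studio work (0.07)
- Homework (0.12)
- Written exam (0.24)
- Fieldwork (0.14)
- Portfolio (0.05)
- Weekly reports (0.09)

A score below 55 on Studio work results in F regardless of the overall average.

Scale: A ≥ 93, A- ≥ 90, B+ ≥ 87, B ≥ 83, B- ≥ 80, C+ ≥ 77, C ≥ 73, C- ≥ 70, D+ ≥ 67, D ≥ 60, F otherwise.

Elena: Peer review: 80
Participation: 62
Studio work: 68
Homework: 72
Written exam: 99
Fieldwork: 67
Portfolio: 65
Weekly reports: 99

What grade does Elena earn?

Studio work score 68 ≥ 55: minimum met.
Weighted total:
  Peer review 80 × 0.18 = 14.4
  Participation 62 × 0.11 = 6.82
  Studio work 68 × 0.07 = 4.76
  Homework 72 × 0.12 = 8.64
  Written exam 99 × 0.24 = 23.76
  Fieldwork 67 × 0.14 = 9.38
  Portfolio 65 × 0.05 = 3.25
  Weekly reports 99 × 0.09 = 8.91
Sum = 79.92
79.92 is ≥ 77 and < 80 → C+

C+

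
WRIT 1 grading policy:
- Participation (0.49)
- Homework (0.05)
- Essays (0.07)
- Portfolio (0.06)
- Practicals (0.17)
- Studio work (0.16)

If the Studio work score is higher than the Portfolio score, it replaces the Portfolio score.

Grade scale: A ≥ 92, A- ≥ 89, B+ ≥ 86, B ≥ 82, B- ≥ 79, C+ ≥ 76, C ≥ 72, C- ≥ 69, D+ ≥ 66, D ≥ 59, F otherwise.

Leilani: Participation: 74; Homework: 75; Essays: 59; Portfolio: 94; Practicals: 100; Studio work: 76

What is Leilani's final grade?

Studio work (76) ≤ Portfolio (94), so Portfolio stays at 94.
Weighted total:
  Participation 74 × 0.49 = 36.26
  Homework 75 × 0.05 = 3.75
  Essays 59 × 0.07 = 4.13
  Portfolio 94 × 0.06 = 5.64
  Practicals 100 × 0.17 = 17
  Studio work 76 × 0.16 = 12.16
Sum = 78.94
78.94 is ≥ 76 and < 79 → C+

C+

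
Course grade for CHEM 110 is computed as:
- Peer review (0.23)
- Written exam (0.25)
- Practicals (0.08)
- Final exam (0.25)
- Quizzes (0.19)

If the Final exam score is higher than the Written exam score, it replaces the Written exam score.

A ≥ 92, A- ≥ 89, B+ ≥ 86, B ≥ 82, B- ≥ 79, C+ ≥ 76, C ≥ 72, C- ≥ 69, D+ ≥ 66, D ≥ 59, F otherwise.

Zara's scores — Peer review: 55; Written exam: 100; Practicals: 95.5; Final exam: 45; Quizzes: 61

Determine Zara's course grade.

Final exam (45) ≤ Written exam (100), so Written exam stays at 100.
Weighted total:
  Peer review 55 × 0.23 = 12.65
  Written exam 100 × 0.25 = 25
  Practicals 95.5 × 0.08 = 7.64
  Final exam 45 × 0.25 = 11.25
  Quizzes 61 × 0.19 = 11.59
Sum = 68.13
68.13 is ≥ 66 and < 69 → D+

D+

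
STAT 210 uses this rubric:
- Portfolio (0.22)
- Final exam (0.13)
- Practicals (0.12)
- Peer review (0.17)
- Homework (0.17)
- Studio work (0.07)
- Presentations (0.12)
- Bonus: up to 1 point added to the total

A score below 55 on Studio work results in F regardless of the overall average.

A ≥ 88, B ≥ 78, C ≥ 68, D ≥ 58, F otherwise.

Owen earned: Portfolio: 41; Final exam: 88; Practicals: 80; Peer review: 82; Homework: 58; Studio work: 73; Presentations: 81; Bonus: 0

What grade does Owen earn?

C

Studio work score 73 ≥ 55: minimum met.
Weighted total:
  Portfolio 41 × 0.22 = 9.02
  Final exam 88 × 0.13 = 11.44
  Practicals 80 × 0.12 = 9.6
  Peer review 82 × 0.17 = 13.94
  Homework 58 × 0.17 = 9.86
  Studio work 73 × 0.07 = 5.11
  Presentations 81 × 0.12 = 9.72
Sum = 68.69
Bonus: 68.69 + 0 = 68.69
68.69 is ≥ 68 and < 78 → C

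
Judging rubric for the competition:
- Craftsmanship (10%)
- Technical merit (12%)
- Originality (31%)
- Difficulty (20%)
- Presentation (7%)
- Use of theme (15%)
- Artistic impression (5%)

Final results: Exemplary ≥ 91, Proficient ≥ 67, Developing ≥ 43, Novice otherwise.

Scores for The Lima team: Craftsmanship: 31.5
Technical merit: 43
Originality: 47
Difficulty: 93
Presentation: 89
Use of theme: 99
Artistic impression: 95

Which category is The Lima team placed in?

Weighted total:
  Craftsmanship 31.5 × 0.1 = 3.15
  Technical merit 43 × 0.12 = 5.16
  Originality 47 × 0.31 = 14.57
  Difficulty 93 × 0.2 = 18.6
  Presentation 89 × 0.07 = 6.23
  Use of theme 99 × 0.15 = 14.85
  Artistic impression 95 × 0.05 = 4.75
Sum = 67.31
67.31 is ≥ 67 and < 91 → Proficient

Proficient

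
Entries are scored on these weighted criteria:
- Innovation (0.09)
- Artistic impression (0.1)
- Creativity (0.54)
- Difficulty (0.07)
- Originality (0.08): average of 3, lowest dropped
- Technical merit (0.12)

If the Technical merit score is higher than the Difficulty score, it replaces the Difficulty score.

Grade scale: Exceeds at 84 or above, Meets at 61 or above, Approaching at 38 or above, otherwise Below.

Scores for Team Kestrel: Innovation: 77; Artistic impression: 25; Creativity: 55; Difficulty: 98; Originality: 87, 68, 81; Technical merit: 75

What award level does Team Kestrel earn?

Meets

Originality: drop 68 → average of remaining 2 = 168/2 = 84
Technical merit (75) ≤ Difficulty (98), so Difficulty stays at 98.
Weighted total:
  Innovation 77 × 0.09 = 6.93
  Artistic impression 25 × 0.1 = 2.5
  Creativity 55 × 0.54 = 29.7
  Difficulty 98 × 0.07 = 6.86
  Originality 84 × 0.08 = 6.72
  Technical merit 75 × 0.12 = 9
Sum = 61.71
61.71 is ≥ 61 and < 84 → Meets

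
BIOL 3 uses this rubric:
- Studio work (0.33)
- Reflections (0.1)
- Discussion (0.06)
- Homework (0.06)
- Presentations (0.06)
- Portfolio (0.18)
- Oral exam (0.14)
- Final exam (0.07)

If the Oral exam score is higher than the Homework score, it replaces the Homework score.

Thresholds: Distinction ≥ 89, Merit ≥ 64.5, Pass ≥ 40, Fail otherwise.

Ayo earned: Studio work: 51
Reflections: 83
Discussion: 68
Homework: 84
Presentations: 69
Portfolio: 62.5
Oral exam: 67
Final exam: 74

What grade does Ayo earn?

Pass

Oral exam (67) ≤ Homework (84), so Homework stays at 84.
Weighted total:
  Studio work 51 × 0.33 = 16.83
  Reflections 83 × 0.1 = 8.3
  Discussion 68 × 0.06 = 4.08
  Homework 84 × 0.06 = 5.04
  Presentations 69 × 0.06 = 4.14
  Portfolio 62.5 × 0.18 = 11.25
  Oral exam 67 × 0.14 = 9.38
  Final exam 74 × 0.07 = 5.18
Sum = 64.2
64.2 is ≥ 40 and < 64.5 → Pass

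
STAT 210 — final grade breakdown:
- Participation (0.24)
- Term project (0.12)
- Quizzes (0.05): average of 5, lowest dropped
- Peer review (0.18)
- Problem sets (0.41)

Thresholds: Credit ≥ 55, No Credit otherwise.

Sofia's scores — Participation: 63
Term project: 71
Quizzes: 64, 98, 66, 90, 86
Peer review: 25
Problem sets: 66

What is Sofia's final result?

Credit

Quizzes: drop 64 → average of remaining 4 = 340/4 = 85
Weighted total:
  Participation 63 × 0.24 = 15.12
  Term project 71 × 0.12 = 8.52
  Quizzes 85 × 0.05 = 4.25
  Peer review 25 × 0.18 = 4.5
  Problem sets 66 × 0.41 = 27.06
Sum = 59.45
59.45 ≥ 55 → Credit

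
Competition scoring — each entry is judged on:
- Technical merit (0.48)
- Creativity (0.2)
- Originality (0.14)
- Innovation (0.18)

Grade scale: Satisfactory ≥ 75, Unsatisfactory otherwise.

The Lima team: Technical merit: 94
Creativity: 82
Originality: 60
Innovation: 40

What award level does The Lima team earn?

Weighted total:
  Technical merit 94 × 0.48 = 45.12
  Creativity 82 × 0.2 = 16.4
  Originality 60 × 0.14 = 8.4
  Innovation 40 × 0.18 = 7.2
Sum = 77.12
77.12 ≥ 75 → Satisfactory

Satisfactory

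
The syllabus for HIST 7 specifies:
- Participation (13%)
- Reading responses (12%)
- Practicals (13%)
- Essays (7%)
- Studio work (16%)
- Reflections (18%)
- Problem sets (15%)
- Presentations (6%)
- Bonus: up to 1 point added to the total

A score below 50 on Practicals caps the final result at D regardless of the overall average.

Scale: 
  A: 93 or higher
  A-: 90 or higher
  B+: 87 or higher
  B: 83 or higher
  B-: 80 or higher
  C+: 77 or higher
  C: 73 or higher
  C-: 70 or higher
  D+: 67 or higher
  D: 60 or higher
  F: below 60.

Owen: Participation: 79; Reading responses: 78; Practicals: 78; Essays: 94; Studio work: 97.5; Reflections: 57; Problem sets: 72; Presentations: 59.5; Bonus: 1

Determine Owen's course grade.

C+

Practicals score 78 ≥ 50: minimum met.
Weighted total:
  Participation 79 × 0.13 = 10.27
  Reading responses 78 × 0.12 = 9.36
  Practicals 78 × 0.13 = 10.14
  Essays 94 × 0.07 = 6.58
  Studio work 97.5 × 0.16 = 15.6
  Reflections 57 × 0.18 = 10.26
  Problem sets 72 × 0.15 = 10.8
  Presentations 59.5 × 0.06 = 3.57
Sum = 76.58
Bonus: 76.58 + 1 = 77.58
77.58 is ≥ 77 and < 80 → C+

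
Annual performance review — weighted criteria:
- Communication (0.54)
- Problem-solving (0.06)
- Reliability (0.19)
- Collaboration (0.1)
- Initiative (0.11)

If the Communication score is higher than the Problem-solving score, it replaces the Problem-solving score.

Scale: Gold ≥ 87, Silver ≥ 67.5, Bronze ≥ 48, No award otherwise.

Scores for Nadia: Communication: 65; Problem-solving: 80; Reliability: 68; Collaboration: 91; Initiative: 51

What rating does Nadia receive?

Silver

Communication (65) ≤ Problem-solving (80), so Problem-solving stays at 80.
Weighted total:
  Communication 65 × 0.54 = 35.1
  Problem-solving 80 × 0.06 = 4.8
  Reliability 68 × 0.19 = 12.92
  Collaboration 91 × 0.1 = 9.1
  Initiative 51 × 0.11 = 5.61
Sum = 67.53
67.53 is ≥ 67.5 and < 87 → Silver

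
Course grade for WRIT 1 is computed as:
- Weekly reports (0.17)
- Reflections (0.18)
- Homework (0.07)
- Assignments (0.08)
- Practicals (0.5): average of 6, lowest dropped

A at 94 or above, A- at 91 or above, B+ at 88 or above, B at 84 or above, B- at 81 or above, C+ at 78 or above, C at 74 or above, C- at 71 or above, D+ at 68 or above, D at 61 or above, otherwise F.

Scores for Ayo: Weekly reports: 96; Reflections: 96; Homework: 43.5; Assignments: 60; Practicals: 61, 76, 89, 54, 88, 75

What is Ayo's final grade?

Practicals: drop 54 → average of remaining 5 = 389/5 = 77.8
Weighted total:
  Weekly reports 96 × 0.17 = 16.32
  Reflections 96 × 0.18 = 17.28
  Homework 43.5 × 0.07 = 3.045
  Assignments 60 × 0.08 = 4.8
  Practicals 77.8 × 0.5 = 38.9
Sum = 80.345
80.345 is ≥ 78 and < 81 → C+

C+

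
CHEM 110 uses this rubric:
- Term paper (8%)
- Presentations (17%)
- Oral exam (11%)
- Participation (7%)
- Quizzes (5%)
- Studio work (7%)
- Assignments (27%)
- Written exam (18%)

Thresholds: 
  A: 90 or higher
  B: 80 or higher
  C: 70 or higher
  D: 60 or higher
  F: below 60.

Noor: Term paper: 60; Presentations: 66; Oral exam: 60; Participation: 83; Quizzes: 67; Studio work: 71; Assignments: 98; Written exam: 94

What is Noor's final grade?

B

Weighted total:
  Term paper 60 × 0.08 = 4.8
  Presentations 66 × 0.17 = 11.22
  Oral exam 60 × 0.11 = 6.6
  Participation 83 × 0.07 = 5.81
  Quizzes 67 × 0.05 = 3.35
  Studio work 71 × 0.07 = 4.97
  Assignments 98 × 0.27 = 26.46
  Written exam 94 × 0.18 = 16.92
Sum = 80.13
80.13 is ≥ 80 and < 90 → B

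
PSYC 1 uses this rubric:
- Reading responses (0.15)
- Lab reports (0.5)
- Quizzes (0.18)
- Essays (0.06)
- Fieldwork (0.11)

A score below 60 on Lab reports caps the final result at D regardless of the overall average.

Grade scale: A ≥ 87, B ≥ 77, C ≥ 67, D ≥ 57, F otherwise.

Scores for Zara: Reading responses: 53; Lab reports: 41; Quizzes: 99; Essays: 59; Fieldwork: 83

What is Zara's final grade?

Lab reports score 41 < 60: minimum not met.
Weighted total:
  Reading responses 53 × 0.15 = 7.95
  Lab reports 41 × 0.5 = 20.5
  Quizzes 99 × 0.18 = 17.82
  Essays 59 × 0.06 = 3.54
  Fieldwork 83 × 0.11 = 9.13
Sum = 58.94
58.94 would be D; cap at D applies → D.

D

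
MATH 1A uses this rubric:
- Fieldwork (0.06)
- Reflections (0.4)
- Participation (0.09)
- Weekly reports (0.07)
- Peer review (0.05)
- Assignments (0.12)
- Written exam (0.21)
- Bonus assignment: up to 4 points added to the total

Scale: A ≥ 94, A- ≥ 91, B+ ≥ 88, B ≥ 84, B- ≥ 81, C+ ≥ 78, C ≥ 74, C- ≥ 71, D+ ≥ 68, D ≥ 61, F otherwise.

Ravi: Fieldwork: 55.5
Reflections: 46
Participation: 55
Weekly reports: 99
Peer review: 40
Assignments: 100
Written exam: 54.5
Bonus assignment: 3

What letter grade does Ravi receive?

Weighted total:
  Fieldwork 55.5 × 0.06 = 3.33
  Reflections 46 × 0.4 = 18.4
  Participation 55 × 0.09 = 4.95
  Weekly reports 99 × 0.07 = 6.93
  Peer review 40 × 0.05 = 2
  Assignments 100 × 0.12 = 12
  Written exam 54.5 × 0.21 = 11.445
Sum = 59.055
Bonus assignment: 59.055 + 3 = 62.055
62.055 is ≥ 61 and < 68 → D

D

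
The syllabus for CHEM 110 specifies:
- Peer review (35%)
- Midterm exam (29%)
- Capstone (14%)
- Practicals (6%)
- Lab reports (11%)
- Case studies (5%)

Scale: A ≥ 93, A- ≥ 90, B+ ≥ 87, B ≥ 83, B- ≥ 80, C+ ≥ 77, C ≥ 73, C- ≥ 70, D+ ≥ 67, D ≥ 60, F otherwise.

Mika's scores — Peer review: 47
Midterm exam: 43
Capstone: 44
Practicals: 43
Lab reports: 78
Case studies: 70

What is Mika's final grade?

F

Weighted total:
  Peer review 47 × 0.35 = 16.45
  Midterm exam 43 × 0.29 = 12.47
  Capstone 44 × 0.14 = 6.16
  Practicals 43 × 0.06 = 2.58
  Lab reports 78 × 0.11 = 8.58
  Case studies 70 × 0.05 = 3.5
Sum = 49.74
49.74 < 60 → F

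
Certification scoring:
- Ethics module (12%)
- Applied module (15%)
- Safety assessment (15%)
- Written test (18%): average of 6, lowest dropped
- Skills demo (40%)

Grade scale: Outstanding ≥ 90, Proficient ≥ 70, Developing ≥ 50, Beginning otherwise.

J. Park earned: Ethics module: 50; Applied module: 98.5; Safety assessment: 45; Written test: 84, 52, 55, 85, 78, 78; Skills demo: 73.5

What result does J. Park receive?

Written test: drop 52 → average of remaining 5 = 380/5 = 76
Weighted total:
  Ethics module 50 × 0.12 = 6
  Applied module 98.5 × 0.15 = 14.775
  Safety assessment 45 × 0.15 = 6.75
  Written test 76 × 0.18 = 13.68
  Skills demo 73.5 × 0.4 = 29.4
Sum = 70.605
70.605 is ≥ 70 and < 90 → Proficient

Proficient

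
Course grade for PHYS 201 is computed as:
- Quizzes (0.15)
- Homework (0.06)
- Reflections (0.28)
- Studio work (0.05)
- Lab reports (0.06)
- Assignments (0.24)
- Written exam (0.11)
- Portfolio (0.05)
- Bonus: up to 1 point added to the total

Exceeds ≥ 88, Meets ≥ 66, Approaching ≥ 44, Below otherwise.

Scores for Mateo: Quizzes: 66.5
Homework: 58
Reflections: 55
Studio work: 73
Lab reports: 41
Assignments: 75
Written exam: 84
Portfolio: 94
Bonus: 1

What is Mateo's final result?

Meets

Weighted total:
  Quizzes 66.5 × 0.15 = 9.975
  Homework 58 × 0.06 = 3.48
  Reflections 55 × 0.28 = 15.4
  Studio work 73 × 0.05 = 3.65
  Lab reports 41 × 0.06 = 2.46
  Assignments 75 × 0.24 = 18
  Written exam 84 × 0.11 = 9.24
  Portfolio 94 × 0.05 = 4.7
Sum = 66.905
Bonus: 66.905 + 1 = 67.905
67.905 is ≥ 66 and < 88 → Meets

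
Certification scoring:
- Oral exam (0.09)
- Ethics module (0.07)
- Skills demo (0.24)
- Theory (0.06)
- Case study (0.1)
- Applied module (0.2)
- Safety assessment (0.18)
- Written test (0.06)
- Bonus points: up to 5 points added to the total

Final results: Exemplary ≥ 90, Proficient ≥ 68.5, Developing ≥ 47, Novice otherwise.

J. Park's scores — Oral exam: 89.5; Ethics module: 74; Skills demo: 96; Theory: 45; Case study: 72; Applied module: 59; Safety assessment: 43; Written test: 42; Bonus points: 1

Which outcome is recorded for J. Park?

Proficient

Weighted total:
  Oral exam 89.5 × 0.09 = 8.055
  Ethics module 74 × 0.07 = 5.18
  Skills demo 96 × 0.24 = 23.04
  Theory 45 × 0.06 = 2.7
  Case study 72 × 0.1 = 7.2
  Applied module 59 × 0.2 = 11.8
  Safety assessment 43 × 0.18 = 7.74
  Written test 42 × 0.06 = 2.52
Sum = 68.235
Bonus points: 68.235 + 1 = 69.235
69.235 is ≥ 68.5 and < 90 → Proficient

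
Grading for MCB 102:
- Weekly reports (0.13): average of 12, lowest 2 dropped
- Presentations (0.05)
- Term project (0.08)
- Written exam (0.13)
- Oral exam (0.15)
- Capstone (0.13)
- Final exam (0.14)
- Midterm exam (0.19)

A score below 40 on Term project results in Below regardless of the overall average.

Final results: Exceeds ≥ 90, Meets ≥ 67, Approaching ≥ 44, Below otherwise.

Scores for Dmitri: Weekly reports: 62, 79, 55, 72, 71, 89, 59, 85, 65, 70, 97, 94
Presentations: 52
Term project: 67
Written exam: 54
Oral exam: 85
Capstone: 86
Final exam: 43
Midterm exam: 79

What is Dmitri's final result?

Meets

Weekly reports: drop 55, 59 → average of remaining 10 = 784/10 = 78.4
Term project score 67 ≥ 40: minimum met.
Weighted total:
  Weekly reports 78.4 × 0.13 = 10.192
  Presentations 52 × 0.05 = 2.6
  Term project 67 × 0.08 = 5.36
  Written exam 54 × 0.13 = 7.02
  Oral exam 85 × 0.15 = 12.75
  Capstone 86 × 0.13 = 11.18
  Final exam 43 × 0.14 = 6.02
  Midterm exam 79 × 0.19 = 15.01
Sum = 70.132
70.132 is ≥ 67 and < 90 → Meets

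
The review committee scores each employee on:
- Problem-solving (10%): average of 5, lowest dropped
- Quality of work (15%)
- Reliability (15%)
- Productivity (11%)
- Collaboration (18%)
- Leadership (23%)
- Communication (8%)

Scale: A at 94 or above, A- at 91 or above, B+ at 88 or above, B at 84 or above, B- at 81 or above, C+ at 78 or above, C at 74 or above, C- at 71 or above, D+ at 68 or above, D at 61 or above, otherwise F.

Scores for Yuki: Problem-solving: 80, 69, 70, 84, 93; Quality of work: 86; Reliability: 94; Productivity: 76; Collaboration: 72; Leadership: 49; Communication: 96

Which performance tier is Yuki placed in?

Problem-solving: drop 69 → average of remaining 4 = 327/4 = 81.75
Weighted total:
  Problem-solving 81.75 × 0.1 = 8.175
  Quality of work 86 × 0.15 = 12.9
  Reliability 94 × 0.15 = 14.1
  Productivity 76 × 0.11 = 8.36
  Collaboration 72 × 0.18 = 12.96
  Leadership 49 × 0.23 = 11.27
  Communication 96 × 0.08 = 7.68
Sum = 75.445
75.445 is ≥ 74 and < 78 → C

C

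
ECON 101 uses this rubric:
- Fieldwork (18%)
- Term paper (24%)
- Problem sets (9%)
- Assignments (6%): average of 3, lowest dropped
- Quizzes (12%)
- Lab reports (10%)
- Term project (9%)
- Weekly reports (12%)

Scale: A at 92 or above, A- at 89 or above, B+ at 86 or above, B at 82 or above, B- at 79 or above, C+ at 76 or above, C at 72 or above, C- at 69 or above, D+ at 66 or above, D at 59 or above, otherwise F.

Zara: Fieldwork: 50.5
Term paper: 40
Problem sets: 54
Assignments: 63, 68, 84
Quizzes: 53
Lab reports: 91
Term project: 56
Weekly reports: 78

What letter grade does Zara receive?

Assignments: drop 63 → average of remaining 2 = 152/2 = 76
Weighted total:
  Fieldwork 50.5 × 0.18 = 9.09
  Term paper 40 × 0.24 = 9.6
  Problem sets 54 × 0.09 = 4.86
  Assignments 76 × 0.06 = 4.56
  Quizzes 53 × 0.12 = 6.36
  Lab reports 91 × 0.1 = 9.1
  Term project 56 × 0.09 = 5.04
  Weekly reports 78 × 0.12 = 9.36
Sum = 57.97
57.97 < 59 → F

F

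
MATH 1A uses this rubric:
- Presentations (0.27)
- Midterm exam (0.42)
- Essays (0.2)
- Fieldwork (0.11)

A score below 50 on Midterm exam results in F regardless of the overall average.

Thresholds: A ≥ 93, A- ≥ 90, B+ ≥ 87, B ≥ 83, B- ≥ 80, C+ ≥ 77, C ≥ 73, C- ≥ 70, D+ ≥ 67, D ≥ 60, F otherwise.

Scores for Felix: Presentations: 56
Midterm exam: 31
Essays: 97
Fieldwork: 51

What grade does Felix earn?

F

Midterm exam score 31 < 50: minimum not met.
Weighted total:
  Presentations 56 × 0.27 = 15.12
  Midterm exam 31 × 0.42 = 13.02
  Essays 97 × 0.2 = 19.4
  Fieldwork 51 × 0.11 = 5.61
Sum = 53.15
Because the Midterm exam minimum was not met, the result is F.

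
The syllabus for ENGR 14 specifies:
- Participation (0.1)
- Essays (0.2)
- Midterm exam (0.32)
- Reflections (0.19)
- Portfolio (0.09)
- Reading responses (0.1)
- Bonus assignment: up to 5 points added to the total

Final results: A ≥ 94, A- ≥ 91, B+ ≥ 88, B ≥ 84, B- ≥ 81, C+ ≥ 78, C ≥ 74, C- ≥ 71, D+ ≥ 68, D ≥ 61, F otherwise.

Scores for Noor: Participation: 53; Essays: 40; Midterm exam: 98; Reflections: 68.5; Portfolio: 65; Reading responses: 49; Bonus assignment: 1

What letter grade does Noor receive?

D+

Weighted total:
  Participation 53 × 0.1 = 5.3
  Essays 40 × 0.2 = 8
  Midterm exam 98 × 0.32 = 31.36
  Reflections 68.5 × 0.19 = 13.015
  Portfolio 65 × 0.09 = 5.85
  Reading responses 49 × 0.1 = 4.9
Sum = 68.425
Bonus assignment: 68.425 + 1 = 69.425
69.425 is ≥ 68 and < 71 → D+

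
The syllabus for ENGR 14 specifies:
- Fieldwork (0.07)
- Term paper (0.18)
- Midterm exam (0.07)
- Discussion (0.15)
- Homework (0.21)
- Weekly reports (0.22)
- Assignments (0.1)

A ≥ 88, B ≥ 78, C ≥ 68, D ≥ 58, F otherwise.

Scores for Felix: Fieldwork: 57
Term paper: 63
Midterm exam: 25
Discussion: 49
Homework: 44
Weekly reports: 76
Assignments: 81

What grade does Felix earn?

Weighted total:
  Fieldwork 57 × 0.07 = 3.99
  Term paper 63 × 0.18 = 11.34
  Midterm exam 25 × 0.07 = 1.75
  Discussion 49 × 0.15 = 7.35
  Homework 44 × 0.21 = 9.24
  Weekly reports 76 × 0.22 = 16.72
  Assignments 81 × 0.1 = 8.1
Sum = 58.49
58.49 is ≥ 58 and < 68 → D

D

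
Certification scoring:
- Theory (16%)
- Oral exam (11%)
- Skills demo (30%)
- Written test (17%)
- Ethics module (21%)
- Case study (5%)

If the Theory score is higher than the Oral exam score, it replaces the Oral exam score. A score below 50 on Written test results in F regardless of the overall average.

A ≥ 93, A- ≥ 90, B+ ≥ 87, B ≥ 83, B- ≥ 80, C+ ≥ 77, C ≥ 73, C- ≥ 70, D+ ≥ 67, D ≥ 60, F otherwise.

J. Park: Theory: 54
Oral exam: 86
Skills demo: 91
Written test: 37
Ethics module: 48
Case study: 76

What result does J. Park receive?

F

Theory (54) ≤ Oral exam (86), so Oral exam stays at 86.
Written test score 37 < 50: minimum not met.
Weighted total:
  Theory 54 × 0.16 = 8.64
  Oral exam 86 × 0.11 = 9.46
  Skills demo 91 × 0.3 = 27.3
  Written test 37 × 0.17 = 6.29
  Ethics module 48 × 0.21 = 10.08
  Case study 76 × 0.05 = 3.8
Sum = 65.57
Because the Written test minimum was not met, the result is F.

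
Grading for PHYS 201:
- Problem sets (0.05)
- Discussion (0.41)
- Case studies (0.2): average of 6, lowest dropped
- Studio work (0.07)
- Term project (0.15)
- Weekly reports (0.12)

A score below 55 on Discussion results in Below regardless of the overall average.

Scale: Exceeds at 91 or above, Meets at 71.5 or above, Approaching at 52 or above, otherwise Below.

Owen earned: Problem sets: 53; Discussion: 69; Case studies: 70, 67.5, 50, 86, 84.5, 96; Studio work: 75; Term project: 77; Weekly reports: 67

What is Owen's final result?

Meets

Case studies: drop 50 → average of remaining 5 = 404/5 = 80.8
Discussion score 69 ≥ 55: minimum met.
Weighted total:
  Problem sets 53 × 0.05 = 2.65
  Discussion 69 × 0.41 = 28.29
  Case studies 80.8 × 0.2 = 16.16
  Studio work 75 × 0.07 = 5.25
  Term project 77 × 0.15 = 11.55
  Weekly reports 67 × 0.12 = 8.04
Sum = 71.94
71.94 is ≥ 71.5 and < 91 → Meets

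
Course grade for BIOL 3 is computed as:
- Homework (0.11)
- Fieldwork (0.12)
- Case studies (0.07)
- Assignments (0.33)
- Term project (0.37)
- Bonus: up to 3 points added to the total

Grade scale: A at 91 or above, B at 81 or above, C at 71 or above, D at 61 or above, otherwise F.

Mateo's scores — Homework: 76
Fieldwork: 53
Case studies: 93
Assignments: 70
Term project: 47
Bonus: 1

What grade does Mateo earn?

D

Weighted total:
  Homework 76 × 0.11 = 8.36
  Fieldwork 53 × 0.12 = 6.36
  Case studies 93 × 0.07 = 6.51
  Assignments 70 × 0.33 = 23.1
  Term project 47 × 0.37 = 17.39
Sum = 61.72
Bonus: 61.72 + 1 = 62.72
62.72 is ≥ 61 and < 71 → D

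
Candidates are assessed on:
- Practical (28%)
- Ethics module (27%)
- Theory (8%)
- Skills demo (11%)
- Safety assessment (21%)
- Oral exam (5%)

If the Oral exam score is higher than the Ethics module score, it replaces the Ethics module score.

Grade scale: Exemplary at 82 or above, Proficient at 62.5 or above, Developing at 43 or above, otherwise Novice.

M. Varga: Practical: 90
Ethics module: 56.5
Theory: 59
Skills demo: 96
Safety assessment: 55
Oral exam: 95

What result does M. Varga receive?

Exemplary

Oral exam (95) > Ethics module (56.5), so Ethics module counts as 95.
Weighted total:
  Practical 90 × 0.28 = 25.2
  Ethics module 95 × 0.27 = 25.65
  Theory 59 × 0.08 = 4.72
  Skills demo 96 × 0.11 = 10.56
  Safety assessment 55 × 0.21 = 11.55
  Oral exam 95 × 0.05 = 4.75
Sum = 82.43
82.43 ≥ 82 → Exemplary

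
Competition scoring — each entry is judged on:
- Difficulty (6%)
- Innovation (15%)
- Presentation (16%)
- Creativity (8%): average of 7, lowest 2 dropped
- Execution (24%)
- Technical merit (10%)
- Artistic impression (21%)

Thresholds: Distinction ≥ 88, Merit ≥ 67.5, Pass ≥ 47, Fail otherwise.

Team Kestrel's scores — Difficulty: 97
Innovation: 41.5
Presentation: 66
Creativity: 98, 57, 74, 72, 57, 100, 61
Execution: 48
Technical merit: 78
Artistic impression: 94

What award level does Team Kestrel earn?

Creativity: drop 57, 57 → average of remaining 5 = 405/5 = 81
Weighted total:
  Difficulty 97 × 0.06 = 5.82
  Innovation 41.5 × 0.15 = 6.225
  Presentation 66 × 0.16 = 10.56
  Creativity 81 × 0.08 = 6.48
  Execution 48 × 0.24 = 11.52
  Technical merit 78 × 0.1 = 7.8
  Artistic impression 94 × 0.21 = 19.74
Sum = 68.145
68.145 is ≥ 67.5 and < 88 → Merit

Merit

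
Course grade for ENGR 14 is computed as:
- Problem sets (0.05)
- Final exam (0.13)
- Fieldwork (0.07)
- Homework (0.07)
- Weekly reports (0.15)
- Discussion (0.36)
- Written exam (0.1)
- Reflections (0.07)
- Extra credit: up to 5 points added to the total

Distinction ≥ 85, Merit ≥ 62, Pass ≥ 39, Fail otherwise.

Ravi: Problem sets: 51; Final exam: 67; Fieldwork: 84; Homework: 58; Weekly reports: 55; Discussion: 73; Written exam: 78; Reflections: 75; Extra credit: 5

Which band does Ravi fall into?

Merit

Weighted total:
  Problem sets 51 × 0.05 = 2.55
  Final exam 67 × 0.13 = 8.71
  Fieldwork 84 × 0.07 = 5.88
  Homework 58 × 0.07 = 4.06
  Weekly reports 55 × 0.15 = 8.25
  Discussion 73 × 0.36 = 26.28
  Written exam 78 × 0.1 = 7.8
  Reflections 75 × 0.07 = 5.25
Sum = 68.78
Extra credit: 68.78 + 5 = 73.78
73.78 is ≥ 62 and < 85 → Merit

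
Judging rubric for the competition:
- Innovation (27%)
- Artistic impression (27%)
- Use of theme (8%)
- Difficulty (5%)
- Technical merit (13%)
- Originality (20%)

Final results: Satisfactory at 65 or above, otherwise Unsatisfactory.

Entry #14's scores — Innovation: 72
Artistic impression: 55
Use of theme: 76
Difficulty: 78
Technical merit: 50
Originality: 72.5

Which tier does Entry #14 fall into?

Satisfactory

Weighted total:
  Innovation 72 × 0.27 = 19.44
  Artistic impression 55 × 0.27 = 14.85
  Use of theme 76 × 0.08 = 6.08
  Difficulty 78 × 0.05 = 3.9
  Technical merit 50 × 0.13 = 6.5
  Originality 72.5 × 0.2 = 14.5
Sum = 65.27
65.27 ≥ 65 → Satisfactory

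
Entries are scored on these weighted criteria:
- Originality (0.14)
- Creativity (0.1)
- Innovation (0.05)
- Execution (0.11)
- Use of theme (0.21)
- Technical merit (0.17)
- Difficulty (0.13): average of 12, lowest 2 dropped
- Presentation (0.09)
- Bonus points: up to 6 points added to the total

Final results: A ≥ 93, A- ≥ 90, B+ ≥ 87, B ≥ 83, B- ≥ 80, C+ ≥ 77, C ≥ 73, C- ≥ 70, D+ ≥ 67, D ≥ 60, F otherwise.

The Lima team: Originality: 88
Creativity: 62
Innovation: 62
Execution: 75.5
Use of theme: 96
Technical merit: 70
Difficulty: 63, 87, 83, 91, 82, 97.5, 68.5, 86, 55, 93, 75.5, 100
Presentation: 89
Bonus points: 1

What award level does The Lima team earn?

Difficulty: drop 55, 63 → average of remaining 10 = 863.5/10 = 86.35
Weighted total:
  Originality 88 × 0.14 = 12.32
  Creativity 62 × 0.1 = 6.2
  Innovation 62 × 0.05 = 3.1
  Execution 75.5 × 0.11 = 8.305
  Use of theme 96 × 0.21 = 20.16
  Technical merit 70 × 0.17 = 11.9
  Difficulty 86.35 × 0.13 = 11.2255
  Presentation 89 × 0.09 = 8.01
Sum = 81.2205
Bonus points: 81.2205 + 1 = 82.2205
82.2205 is ≥ 80 and < 83 → B-

B-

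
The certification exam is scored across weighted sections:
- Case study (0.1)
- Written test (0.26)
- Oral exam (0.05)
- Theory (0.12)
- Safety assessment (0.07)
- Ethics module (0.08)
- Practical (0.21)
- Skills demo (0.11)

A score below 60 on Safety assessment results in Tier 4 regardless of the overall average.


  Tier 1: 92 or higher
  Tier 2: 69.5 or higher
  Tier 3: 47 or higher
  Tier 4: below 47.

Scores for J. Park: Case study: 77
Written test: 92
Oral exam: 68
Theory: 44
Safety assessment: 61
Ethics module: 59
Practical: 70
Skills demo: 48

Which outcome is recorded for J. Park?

Safety assessment score 61 ≥ 60: minimum met.
Weighted total:
  Case study 77 × 0.1 = 7.7
  Written test 92 × 0.26 = 23.92
  Oral exam 68 × 0.05 = 3.4
  Theory 44 × 0.12 = 5.28
  Safety assessment 61 × 0.07 = 4.27
  Ethics module 59 × 0.08 = 4.72
  Practical 70 × 0.21 = 14.7
  Skills demo 48 × 0.11 = 5.28
Sum = 69.27
69.27 is ≥ 47 and < 69.5 → Tier 3

Tier 3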